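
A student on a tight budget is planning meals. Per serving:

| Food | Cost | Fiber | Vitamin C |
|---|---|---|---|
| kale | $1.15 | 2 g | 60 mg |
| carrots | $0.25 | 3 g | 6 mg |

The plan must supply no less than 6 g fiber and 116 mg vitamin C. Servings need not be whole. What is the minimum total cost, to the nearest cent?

With two linear requirements the optimum uses one or two foods; enumerate the corners.
kale only: max(6/2, 116/60) = 3 servings → $3.45.
carrots only: max(6/3, 116/6) = 19.33 servings → $4.83.
kale + carrots with both tight: 1.857 servings and 0.7619 servings → $2.33.
The minimum over all feasible corners is $2.33.

$2.33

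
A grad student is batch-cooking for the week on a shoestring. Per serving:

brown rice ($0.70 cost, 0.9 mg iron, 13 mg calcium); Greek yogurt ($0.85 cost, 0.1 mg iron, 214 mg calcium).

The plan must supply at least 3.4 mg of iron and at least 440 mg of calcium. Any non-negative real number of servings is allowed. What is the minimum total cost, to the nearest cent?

brown rice only: max(3.4/0.9, 440/13) = 33.85 servings → $23.69.
Greek yogurt only: max(3.4/0.1, 440/214) = 34 servings → $28.90.
brown rice + Greek yogurt with both tight: 3.573 servings and 1.839 servings → $4.06.
The minimum over all feasible corners is $4.06.

$4.06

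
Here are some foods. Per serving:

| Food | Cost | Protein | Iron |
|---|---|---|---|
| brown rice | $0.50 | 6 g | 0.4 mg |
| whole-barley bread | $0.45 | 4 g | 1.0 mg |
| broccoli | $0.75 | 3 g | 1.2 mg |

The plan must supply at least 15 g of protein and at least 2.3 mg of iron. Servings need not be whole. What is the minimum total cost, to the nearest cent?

This is a tiny linear program; its minimum lies at a vertex of the feasible set. List the vertices and price them.
brown rice only: max(15/6, 2.3/0.4) = 5.75 servings → $2.88.
whole-barley bread only: max(15/4, 2.3/1.0) = 3.75 servings → $1.69.
broccoli only: max(15/3, 2.3/1.2) = 5 servings → $3.75.
brown rice + whole-barley bread with both tight: 1.318 servings and 1.773 servings → $1.46.
brown rice + broccoli with both tight: 1.85 servings and 1.3 servings → $1.90.
whole-barley bread + broccoli with both targets exact would need a negative amount; discard.
So the least-cost plan costs $1.46.

$1.46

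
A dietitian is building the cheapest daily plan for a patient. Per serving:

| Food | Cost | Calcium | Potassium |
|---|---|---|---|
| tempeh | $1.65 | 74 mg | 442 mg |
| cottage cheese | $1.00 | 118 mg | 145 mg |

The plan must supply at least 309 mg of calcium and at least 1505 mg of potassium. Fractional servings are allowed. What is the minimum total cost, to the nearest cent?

For a min-cost LP with two ≥-constraints, a basic feasible solution has at most two positive variables.
tempeh only: max(309/74, 1505/442) = 4.176 servings → $6.89.
cottage cheese only: max(309/118, 1505/145) = 10.38 servings → $10.38.
tempeh + cottage cheese with both tight: 3.205 servings and 0.6085 servings → $5.90.
Cheapest feasible corner: $5.90.

$5.90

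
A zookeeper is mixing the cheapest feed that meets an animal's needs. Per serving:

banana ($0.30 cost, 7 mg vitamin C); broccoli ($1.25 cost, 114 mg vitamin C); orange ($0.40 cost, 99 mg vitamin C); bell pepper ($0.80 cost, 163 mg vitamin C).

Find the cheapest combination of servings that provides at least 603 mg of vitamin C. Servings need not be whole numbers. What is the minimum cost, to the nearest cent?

Cost per mg of vitamin C: orange $0.0040, bell pepper $0.0049, broccoli $0.0110, banana $0.0429.
With no serving limits, use only orange: 603 mg / 99 mg = 6.091 servings × $0.40 = $2.44.

$2.44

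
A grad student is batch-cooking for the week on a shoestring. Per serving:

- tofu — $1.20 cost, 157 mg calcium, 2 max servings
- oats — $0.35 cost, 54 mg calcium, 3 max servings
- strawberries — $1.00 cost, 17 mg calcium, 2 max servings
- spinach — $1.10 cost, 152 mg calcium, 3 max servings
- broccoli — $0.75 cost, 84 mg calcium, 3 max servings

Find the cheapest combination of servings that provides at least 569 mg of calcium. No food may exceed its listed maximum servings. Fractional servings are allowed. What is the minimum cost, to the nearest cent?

$4.00

Cost per mg of calcium: oats $0.0065, spinach $0.0072, tofu $0.0076, broccoli $0.0089, strawberries $0.0588.
Take 3 servings of oats: +162.0 mg calcium for $1.05 (total $1.05, still need 407.0 mg).
Take 2.678 servings of spinach: +407.0 mg calcium for $2.95 (total $4.00, still need 0.0 mg).
Filling from the cheapest source first is optimal under one linear minimum: $4.00.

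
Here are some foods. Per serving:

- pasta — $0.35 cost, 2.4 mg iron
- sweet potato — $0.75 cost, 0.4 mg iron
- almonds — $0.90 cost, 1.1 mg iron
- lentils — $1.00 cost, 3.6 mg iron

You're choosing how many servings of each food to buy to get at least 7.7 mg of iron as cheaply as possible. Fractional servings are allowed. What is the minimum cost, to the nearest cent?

$1.12

Cost per mg of iron: pasta $0.1458, lentils $0.2778, almonds $0.8182, sweet potato $1.8750.
With no serving limits, use only pasta: 7.7 mg / 2.4 mg = 3.208 servings × $0.35 = $1.12.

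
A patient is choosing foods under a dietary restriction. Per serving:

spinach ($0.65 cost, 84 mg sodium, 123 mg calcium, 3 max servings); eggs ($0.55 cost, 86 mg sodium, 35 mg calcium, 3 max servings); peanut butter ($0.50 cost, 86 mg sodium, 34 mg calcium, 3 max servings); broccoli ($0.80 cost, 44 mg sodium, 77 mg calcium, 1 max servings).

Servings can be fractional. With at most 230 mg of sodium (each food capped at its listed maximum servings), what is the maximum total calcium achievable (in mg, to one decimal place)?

349.4 mg

Calcium per mg sodium: broccoli 1.75, spinach 1.464, eggs 0.407, peanut butter 0.3953.
Take 1 serving of broccoli: uses 44 mg sodium, +77.0 mg calcium (running total 77.0 mg).
Take 2.214 servings of spinach: uses 186 mg sodium, +272.4 mg calcium (running total 349.4 mg).
Filling greedily by calcium-per-mg sodium is optimal for one linear limit, giving 349.4 mg.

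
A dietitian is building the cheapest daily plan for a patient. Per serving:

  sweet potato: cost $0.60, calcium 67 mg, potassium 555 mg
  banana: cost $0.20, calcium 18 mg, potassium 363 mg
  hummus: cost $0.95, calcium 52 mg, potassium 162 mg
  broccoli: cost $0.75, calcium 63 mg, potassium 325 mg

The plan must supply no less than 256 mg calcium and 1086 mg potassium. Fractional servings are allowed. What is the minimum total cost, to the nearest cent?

$2.29

The cheapest plan sits at a corner of the feasible region — with two constraints it uses at most two foods.
sweet potato only: max(256/67, 1086/555) = 3.821 servings → $2.29.
banana only: max(256/18, 1086/363) = 14.22 servings → $2.84.
hummus only: max(256/52, 1086/162) = 6.704 servings → $6.37.
broccoli only: max(256/63, 1086/325) = 4.063 servings → $3.05.
sweet potato + banana with both targets exact would need a negative amount; discard.
sweet potato + hummus with both tight: 0.8331 servings and 3.85 servings → $4.16.
sweet potato + broccoli: the both-tight solution has a negative serving — not a feasible corner.
banana + hummus with both tight: 0.9398 servings and 4.598 servings → $4.56.
banana + broccoli: intersection lies outside the first quadrant.
hummus + broccoli with both tight: 2.208 servings and 2.241 servings → $3.78.
Cheapest feasible corner: $2.29.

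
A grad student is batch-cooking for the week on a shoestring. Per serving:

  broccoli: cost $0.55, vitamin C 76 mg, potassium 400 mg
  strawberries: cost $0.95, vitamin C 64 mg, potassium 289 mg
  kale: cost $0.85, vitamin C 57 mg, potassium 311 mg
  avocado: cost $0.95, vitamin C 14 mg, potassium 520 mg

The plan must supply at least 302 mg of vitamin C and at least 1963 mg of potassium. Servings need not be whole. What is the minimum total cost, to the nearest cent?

broccoli only: max(302/76, 1963/400) = 4.907 servings → $2.70.
strawberries only: max(302/64, 1963/289) = 6.792 servings → $6.45.
kale only: max(302/57, 1963/311) = 6.312 servings → $5.37.
avocado only: max(302/14, 1963/520) = 21.57 servings → $20.49.
broccoli + strawberries with both targets exact would need a negative amount; discard.
broccoli + kale: the both-tight solution has a negative serving — not a feasible corner.
broccoli + avocado with both tight: 3.82 servings and 0.8369 servings → $2.90.
strawberries + kale with both targets exact would need a negative amount; discard.
strawberries + avocado with both tight: 4.432 servings and 1.312 servings → $5.46.
kale + avocado with both tight: 5.124 servings and 0.7106 servings → $5.03.
So the least-cost plan costs $2.70.

$2.70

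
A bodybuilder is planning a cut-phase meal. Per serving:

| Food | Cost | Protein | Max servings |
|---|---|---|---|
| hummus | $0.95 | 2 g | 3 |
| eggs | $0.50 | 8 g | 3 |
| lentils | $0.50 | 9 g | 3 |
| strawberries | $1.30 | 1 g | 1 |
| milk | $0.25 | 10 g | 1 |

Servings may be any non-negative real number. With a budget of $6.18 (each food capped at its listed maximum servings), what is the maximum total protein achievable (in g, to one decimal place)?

Protein per dollar: milk 40, lentils 18, eggs 16, hummus 2.105, strawberries 0.7692.
Take 1 serving of milk: spends $0.25, +10.0 g protein (running total 10.0 g).
Take 3 servings of lentils: spends $1.50, +27.0 g protein (running total 37.0 g).
Take 3 servings of eggs: spends $1.50, +24.0 g protein (running total 61.0 g).
Take 3 servings of hummus: spends $2.85, +6.0 g protein (running total 67.0 g).
Take 0.06154 servings of strawberries: spends $0.08, +0.1 g protein (running total 67.1 g).
Filling greedily by protein-per-dollar is optimal for one linear limit, giving 67.1 g.

67.1 g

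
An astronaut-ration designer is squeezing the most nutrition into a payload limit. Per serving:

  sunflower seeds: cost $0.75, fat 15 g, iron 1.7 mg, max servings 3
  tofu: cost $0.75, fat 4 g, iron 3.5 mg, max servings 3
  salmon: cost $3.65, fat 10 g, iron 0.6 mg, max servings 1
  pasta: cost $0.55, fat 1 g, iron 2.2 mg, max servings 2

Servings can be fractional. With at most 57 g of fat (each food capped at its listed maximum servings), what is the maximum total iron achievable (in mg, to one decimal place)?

Iron per g fat: pasta 2.2, tofu 0.875, sunflower seeds 0.1133, salmon 0.06.
Take 2 servings of pasta: uses 2 g fat, +4.4 mg iron (running total 4.4 mg).
Take 3 servings of tofu: uses 12 g fat, +10.5 mg iron (running total 14.9 mg).
Take 2.867 servings of sunflower seeds: uses 43 g fat, +4.9 mg iron (running total 19.8 mg).
Greedy by best ratio exhausts the fat allowance optimally: 19.8 mg.

19.8 mg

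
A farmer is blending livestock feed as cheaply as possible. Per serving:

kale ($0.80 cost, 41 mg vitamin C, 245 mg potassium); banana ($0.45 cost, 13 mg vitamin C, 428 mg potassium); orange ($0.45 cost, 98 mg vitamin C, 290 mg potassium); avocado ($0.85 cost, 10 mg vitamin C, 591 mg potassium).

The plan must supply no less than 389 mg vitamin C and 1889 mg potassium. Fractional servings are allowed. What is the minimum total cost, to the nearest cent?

kale only: max(389/41, 1889/245) = 9.488 servings → $7.59.
banana only: max(389/13, 1889/428) = 29.92 servings → $13.47.
orange only: max(389/98, 1889/290) = 6.514 servings → $2.93.
avocado only: max(389/10, 1889/591) = 38.9 servings → $33.06.
kale + banana: intersection lies outside the first quadrant.
kale + orange with both tight: 5.966 servings and 1.473 servings → $5.44.
kale + avocado: intersection lies outside the first quadrant.
banana + orange with both tight: 1.894 servings and 3.718 servings → $2.53.
banana + avocado: the both-tight solution has a negative serving — not a feasible corner.
orange + avocado with both tight: 3.835 servings and 1.314 servings → $2.84.
So the least-cost plan costs $2.53.

$2.53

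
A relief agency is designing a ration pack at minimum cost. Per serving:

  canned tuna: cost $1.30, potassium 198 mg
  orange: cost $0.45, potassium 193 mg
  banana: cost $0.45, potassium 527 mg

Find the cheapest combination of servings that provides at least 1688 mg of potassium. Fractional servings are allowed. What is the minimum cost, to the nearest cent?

Cost per mg of potassium: banana $0.0009, orange $0.0023, canned tuna $0.0066.
With no serving limits, use only banana: 1688 mg / 527 mg = 3.203 servings × $0.45 = $1.44.

$1.44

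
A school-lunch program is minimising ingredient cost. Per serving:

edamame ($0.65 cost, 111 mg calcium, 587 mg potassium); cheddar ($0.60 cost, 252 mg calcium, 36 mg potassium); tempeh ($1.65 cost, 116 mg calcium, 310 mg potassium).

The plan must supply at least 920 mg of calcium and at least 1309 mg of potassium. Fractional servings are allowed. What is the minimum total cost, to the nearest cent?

The cheapest plan sits at a corner of the feasible region — with two constraints it uses at most two foods.
edamame only: max(920/111, 1309/587) = 8.288 servings → $5.39.
cheddar only: max(920/252, 1309/36) = 36.36 servings → $21.82.
tempeh only: max(920/116, 1309/310) = 7.931 servings → $13.09.
edamame + cheddar with both tight: 2.062 servings and 2.743 servings → $2.99.
edamame + tempeh: the both-tight solution has a negative serving — not a feasible corner.
cheddar + tempeh with both tight: 1.803 servings and 4.013 servings → $7.70.
The minimum over all feasible corners is $2.99.

$2.99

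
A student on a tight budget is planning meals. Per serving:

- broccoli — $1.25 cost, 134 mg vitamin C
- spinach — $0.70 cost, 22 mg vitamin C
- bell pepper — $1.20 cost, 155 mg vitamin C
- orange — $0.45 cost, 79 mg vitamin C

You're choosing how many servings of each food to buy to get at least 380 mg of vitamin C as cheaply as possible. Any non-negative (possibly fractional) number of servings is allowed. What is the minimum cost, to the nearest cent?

$2.16

Cost per mg of vitamin C: orange $0.0057, bell pepper $0.0077, broccoli $0.0093, spinach $0.0318.
With no serving limits, use only orange: 380 mg / 79 mg = 4.81 servings × $0.45 = $2.16.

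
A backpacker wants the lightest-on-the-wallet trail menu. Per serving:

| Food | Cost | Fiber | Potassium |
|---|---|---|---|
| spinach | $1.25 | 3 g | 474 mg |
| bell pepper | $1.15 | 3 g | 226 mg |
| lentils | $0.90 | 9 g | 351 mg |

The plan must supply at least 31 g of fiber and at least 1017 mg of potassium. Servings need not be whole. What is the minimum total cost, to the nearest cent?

$3.10

A basic optimal solution has at most two foods positive. Try each food alone and each pair with both targets met exactly.
spinach only: max(31/3, 1017/474) = 10.33 servings → $12.92.
bell pepper only: max(31/3, 1017/226) = 10.33 servings → $11.88.
lentils only: max(31/9, 1017/351) = 3.444 servings → $3.10.
spinach + bell pepper: intersection lies outside the first quadrant.
spinach + lentils: intersection lies outside the first quadrant.
bell pepper + lentils with both targets exact would need a negative amount; discard.
Cheapest feasible corner: $3.10.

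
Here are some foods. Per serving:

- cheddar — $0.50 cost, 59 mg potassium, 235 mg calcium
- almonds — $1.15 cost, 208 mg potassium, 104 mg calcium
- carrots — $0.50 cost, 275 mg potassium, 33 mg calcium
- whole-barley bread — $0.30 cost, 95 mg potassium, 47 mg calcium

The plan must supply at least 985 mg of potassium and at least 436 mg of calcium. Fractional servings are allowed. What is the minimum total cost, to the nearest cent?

The cheapest plan sits at a corner of the feasible region — with two constraints it uses at most two foods.
cheddar only: max(985/59, 436/235) = 16.69 servings → $8.35.
almonds only: max(985/208, 436/104) = 4.736 servings → $5.45.
carrots only: max(985/275, 436/33) = 13.21 servings → $6.61.
whole-barley bread only: max(985/95, 436/47) = 10.37 servings → $3.11.
cheddar + almonds with both targets exact would need a negative amount; discard.
cheddar + carrots with both tight: 1.394 servings and 3.283 servings → $2.34.
cheddar + whole-barley bread: intersection lies outside the first quadrant.
almonds + carrots with both tight: 4.021 servings and 0.5407 servings → $4.89.
almonds + whole-barley bread with both targets exact would need a negative amount; discard.
carrots + whole-barley bread with both tight: 0.498 servings and 8.927 servings → $2.93.
Cheapest feasible corner: $2.34.

$2.34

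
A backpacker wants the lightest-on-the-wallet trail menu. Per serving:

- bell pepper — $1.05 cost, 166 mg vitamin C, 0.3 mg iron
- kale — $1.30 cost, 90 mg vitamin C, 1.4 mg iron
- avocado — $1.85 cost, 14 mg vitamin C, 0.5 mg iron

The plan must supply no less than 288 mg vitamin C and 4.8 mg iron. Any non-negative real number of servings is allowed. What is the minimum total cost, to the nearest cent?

With two linear requirements the optimum uses one or two foods; enumerate the corners.
bell pepper only: max(288/166, 4.8/0.3) = 16 servings → $16.80.
kale only: max(288/90, 4.8/1.4) = 3.429 servings → $4.46.
avocado only: max(288/14, 4.8/0.5) = 20.57 servings → $38.06.
bell pepper + kale: the both-tight solution has a negative serving — not a feasible corner.
bell pepper + avocado with both tight: 0.9746 servings and 9.015 servings → $17.70.
kale + avocado with both tight: 3.024 servings and 1.134 servings → $6.03.
Cheapest feasible corner: $4.46.

$4.46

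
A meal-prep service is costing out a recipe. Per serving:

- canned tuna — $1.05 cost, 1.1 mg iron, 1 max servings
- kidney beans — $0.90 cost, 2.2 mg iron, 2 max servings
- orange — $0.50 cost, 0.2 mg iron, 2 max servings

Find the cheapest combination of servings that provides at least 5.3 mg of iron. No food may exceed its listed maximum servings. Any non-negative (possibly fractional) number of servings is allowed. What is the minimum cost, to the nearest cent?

Cost per mg of iron: kidney beans $0.4091, canned tuna $0.9545, orange $2.5000.
Take 2 servings of kidney beans: +4.4 mg iron for $1.80 (total $1.80, still need 0.9 mg).
Take 0.8182 servings of canned tuna: +0.9 mg iron for $0.86 (total $2.66, still need 0.0 mg).
Greedy by cheapest-per-mg is optimal for a single linear constraint, so the minimum cost is $2.66.

$2.66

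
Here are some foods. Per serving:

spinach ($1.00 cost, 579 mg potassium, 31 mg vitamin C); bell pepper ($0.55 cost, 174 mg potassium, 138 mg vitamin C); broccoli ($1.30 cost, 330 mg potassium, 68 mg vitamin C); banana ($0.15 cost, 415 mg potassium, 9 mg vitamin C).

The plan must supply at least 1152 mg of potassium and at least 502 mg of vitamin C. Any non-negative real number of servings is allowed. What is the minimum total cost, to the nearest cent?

Check every corner: each single food scaled to meet both minima, and each pair solved so both constraints bind.
spinach only: max(1152/579, 502/31) = 16.19 servings → $16.19.
bell pepper only: max(1152/174, 502/138) = 6.621 servings → $3.64.
broccoli only: max(1152/330, 502/68) = 7.382 servings → $9.60.
banana only: max(1152/415, 502/9) = 55.78 servings → $8.37.
spinach + bell pepper with both tight: 0.9613 servings and 3.422 servings → $2.84.
spinach + broccoli: intersection lies outside the first quadrant.
spinach + banana: the both-tight solution has a negative serving — not a feasible corner.
bell pepper + broccoli with both tight: 2.591 servings and 2.125 servings → $4.19.
bell pepper + banana with both tight: 3.554 servings and 1.286 servings → $2.15.
broccoli + banana with both targets exact would need a negative amount; discard.
Cheapest feasible corner: $2.15.

$2.15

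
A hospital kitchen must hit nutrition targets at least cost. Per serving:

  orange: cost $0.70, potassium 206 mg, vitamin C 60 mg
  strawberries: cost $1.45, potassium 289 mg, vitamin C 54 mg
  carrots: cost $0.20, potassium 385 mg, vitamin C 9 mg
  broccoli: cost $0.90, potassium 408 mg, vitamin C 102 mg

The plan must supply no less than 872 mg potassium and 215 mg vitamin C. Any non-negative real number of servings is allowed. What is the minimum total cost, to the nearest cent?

The cheapest plan sits at a corner of the feasible region — with two constraints it uses at most two foods.
orange only: max(872/206, 215/60) = 4.233 servings → $2.96.
strawberries only: max(872/289, 215/54) = 3.981 servings → $5.77.
carrots only: max(872/385, 215/9) = 23.89 servings → $4.78.
broccoli only: max(872/408, 215/102) = 2.137 servings → $1.92.
orange + strawberries with both tight: 2.421 servings and 1.292 servings → $3.57.
orange + carrots with both tight: 3.527 servings and 0.378 servings → $2.54.
orange + broccoli with both targets exact would need a negative amount; discard.
strawberries + carrots: intersection lies outside the first quadrant.
strawberries + broccoli with both tight: 0.1644 servings and 2.021 servings → $2.06.
carrots + broccoli with both tight: 0.03438 servings and 2.105 servings → $1.90.
So the least-cost plan costs $1.90.

$1.90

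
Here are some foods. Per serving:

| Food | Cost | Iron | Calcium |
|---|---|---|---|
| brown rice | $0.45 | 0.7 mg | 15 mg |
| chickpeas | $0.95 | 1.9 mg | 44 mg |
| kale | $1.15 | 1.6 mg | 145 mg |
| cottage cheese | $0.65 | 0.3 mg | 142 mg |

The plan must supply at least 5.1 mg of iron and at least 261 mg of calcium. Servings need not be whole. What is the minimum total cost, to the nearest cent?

$3.01

Check every corner: each single food scaled to meet both minima, and each pair solved so both constraints bind.
brown rice only: max(5.1/0.7, 261/15) = 17.4 servings → $7.83.
chickpeas only: max(5.1/1.9, 261/44) = 5.932 servings → $5.64.
kale only: max(5.1/1.6, 261/145) = 3.188 servings → $3.67.
cottage cheese only: max(5.1/0.3, 261/142) = 17 servings → $11.05.
brown rice + chickpeas: the both-tight solution has a negative serving — not a feasible corner.
brown rice + kale with both tight: 4.154 servings and 1.37 servings → $3.44.
brown rice + cottage cheese with both tight: 6.806 servings and 1.119 servings → $3.79.
chickpeas + kale with both tight: 1.569 servings and 1.324 servings → $3.01.
chickpeas + cottage cheese with both tight: 2.517 servings and 1.058 servings → $3.08.
kale + cottage cheese: intersection lies outside the first quadrant.
The minimum over all feasible corners is $3.01.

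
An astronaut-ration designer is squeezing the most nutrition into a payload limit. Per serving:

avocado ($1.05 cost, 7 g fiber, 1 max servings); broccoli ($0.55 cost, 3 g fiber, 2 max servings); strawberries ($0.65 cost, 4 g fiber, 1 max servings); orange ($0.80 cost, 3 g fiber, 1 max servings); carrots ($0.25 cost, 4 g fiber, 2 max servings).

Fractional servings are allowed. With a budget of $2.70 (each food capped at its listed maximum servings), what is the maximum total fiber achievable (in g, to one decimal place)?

Fiber per dollar: carrots 16, avocado 6.667, strawberries 6.154, broccoli 5.455, orange 3.75.
Take 2 servings of carrots: spends $0.50, +8.0 g fiber (running total 8.0 g).
Take 1 serving of avocado: spends $1.05, +7.0 g fiber (running total 15.0 g).
Take 1 serving of strawberries: spends $0.65, +4.0 g fiber (running total 19.0 g).
Take 0.9091 servings of broccoli: spends $0.50, +2.7 g fiber (running total 21.7 g).
Greedy by best ratio exhausts the cost allowance optimally: 21.7 g.

21.7 g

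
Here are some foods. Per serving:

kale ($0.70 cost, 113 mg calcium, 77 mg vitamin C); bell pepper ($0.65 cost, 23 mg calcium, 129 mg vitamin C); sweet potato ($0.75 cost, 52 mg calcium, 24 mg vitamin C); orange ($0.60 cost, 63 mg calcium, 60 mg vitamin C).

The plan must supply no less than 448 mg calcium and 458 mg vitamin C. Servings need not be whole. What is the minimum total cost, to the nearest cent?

An LP optimum is at a vertex; with two nutrient constraints at most two foods are used. Check each candidate.
kale only: max(448/113, 458/77) = 5.948 servings → $4.16.
bell pepper only: max(448/23, 458/129) = 19.48 servings → $12.66.
sweet potato only: max(448/52, 458/24) = 19.08 servings → $14.31.
orange only: max(448/63, 458/60) = 7.633 servings → $4.58.
kale + bell pepper with both tight: 3.69 servings and 1.348 servings → $3.46.
kale + sweet potato: intersection lies outside the first quadrant.
kale + orange with both targets exact would need a negative amount; discard.
bell pepper + sweet potato with both tight: 2.122 servings and 7.677 servings → $7.14.
bell pepper + orange with both tight: 0.2926 servings and 7.004 servings → $4.39.
sweet potato + orange: intersection lies outside the first quadrant.
Cheapest feasible corner: $3.46.

$3.46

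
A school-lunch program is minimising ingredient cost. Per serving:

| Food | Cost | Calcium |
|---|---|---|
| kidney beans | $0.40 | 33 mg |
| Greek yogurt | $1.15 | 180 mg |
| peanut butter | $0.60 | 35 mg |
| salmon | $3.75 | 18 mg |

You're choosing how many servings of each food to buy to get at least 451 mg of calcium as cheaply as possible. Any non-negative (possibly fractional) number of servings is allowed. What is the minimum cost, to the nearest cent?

Cost per mg of calcium: Greek yogurt $0.0064, kidney beans $0.0121, peanut butter $0.0171, salmon $0.2083.
With no serving limits, use only Greek yogurt: 451 mg / 180 mg = 2.506 servings × $1.15 = $2.88.

$2.88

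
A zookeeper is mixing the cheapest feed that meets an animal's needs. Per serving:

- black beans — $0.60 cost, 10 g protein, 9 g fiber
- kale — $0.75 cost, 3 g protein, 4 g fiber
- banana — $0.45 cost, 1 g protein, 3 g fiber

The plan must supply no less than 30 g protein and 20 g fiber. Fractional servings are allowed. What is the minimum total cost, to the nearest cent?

$1.80

A basic optimal solution has at most two foods positive. Try each food alone and each pair with both targets met exactly.
black beans only: max(30/10, 20/9) = 3 servings → $1.80.
kale only: max(30/3, 20/4) = 10 servings → $7.50.
banana only: max(30/1, 20/3) = 30 servings → $13.50.
black beans + kale: intersection lies outside the first quadrant.
black beans + banana: the both-tight solution has a negative serving — not a feasible corner.
kale + banana: intersection lies outside the first quadrant.
The minimum over all feasible corners is $1.80.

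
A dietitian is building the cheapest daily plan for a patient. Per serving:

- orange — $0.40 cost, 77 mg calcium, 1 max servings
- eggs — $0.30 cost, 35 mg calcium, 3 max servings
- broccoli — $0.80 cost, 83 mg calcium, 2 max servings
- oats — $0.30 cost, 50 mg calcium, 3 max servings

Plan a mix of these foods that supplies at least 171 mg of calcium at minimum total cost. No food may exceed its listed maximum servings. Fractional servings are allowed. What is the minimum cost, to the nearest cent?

Cost per mg of calcium: orange $0.0052, oats $0.0060, eggs $0.0086, broccoli $0.0096.
Take 1 serving of orange: +77.0 mg calcium for $0.40 (total $0.40, still need 94.0 mg).
Take 1.88 servings of oats: +94.0 mg calcium for $0.56 (total $0.96, still need 0.0 mg).
Greedy by cheapest-per-mg is optimal for a single linear constraint, so the minimum cost is $0.96.

$0.96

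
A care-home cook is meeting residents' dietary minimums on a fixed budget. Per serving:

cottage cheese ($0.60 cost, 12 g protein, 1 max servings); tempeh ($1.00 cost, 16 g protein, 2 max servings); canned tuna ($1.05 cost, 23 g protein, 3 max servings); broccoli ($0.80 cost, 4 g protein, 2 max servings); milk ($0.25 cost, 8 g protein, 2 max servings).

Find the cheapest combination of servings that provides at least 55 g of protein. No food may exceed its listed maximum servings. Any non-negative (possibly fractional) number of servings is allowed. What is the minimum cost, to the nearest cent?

Cost per g of protein: milk $0.0312, canned tuna $0.0457, cottage cheese $0.0500, tempeh $0.0625, broccoli $0.2000.
Take 2 servings of milk: +16.0 g protein for $0.50 (total $0.50, still need 39.0 g).
Take 1.696 servings of canned tuna: +39.0 g protein for $1.78 (total $2.28, still need 0.0 g).
Greedy by cheapest-per-g is optimal for a single linear constraint, so the minimum cost is $2.28.

$2.28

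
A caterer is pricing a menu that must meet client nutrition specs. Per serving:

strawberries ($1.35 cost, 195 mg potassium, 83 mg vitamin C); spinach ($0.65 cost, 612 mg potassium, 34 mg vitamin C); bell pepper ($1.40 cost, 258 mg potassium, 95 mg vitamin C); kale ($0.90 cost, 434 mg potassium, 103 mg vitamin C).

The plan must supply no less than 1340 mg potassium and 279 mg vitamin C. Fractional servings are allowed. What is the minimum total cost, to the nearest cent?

Minimising a linear cost over {potassium ≥ 1340, vitamin C ≥ 279, servings ≥ 0} — the optimum is at a vertex, using one or two foods.
strawberries only: max(1340/195, 279/83) = 6.872 servings → $9.28.
spinach only: max(1340/612, 279/34) = 8.206 servings → $5.33.
bell pepper only: max(1340/258, 279/95) = 5.194 servings → $7.27.
kale only: max(1340/434, 279/103) = 3.088 servings → $2.78.
strawberries + spinach with both tight: 2.834 servings and 1.286 servings → $4.66.
strawberries + bell pepper: intersection lies outside the first quadrant.
strawberries + kale with both targets exact would need a negative amount; discard.
spinach + bell pepper with both tight: 1.121 servings and 2.536 servings → $4.28.
spinach + kale with both tight: 0.3507 servings and 2.593 servings → $2.56.
bell pepper + kale with both targets exact would need a negative amount; discard.
Cheapest feasible corner: $2.56.

$2.56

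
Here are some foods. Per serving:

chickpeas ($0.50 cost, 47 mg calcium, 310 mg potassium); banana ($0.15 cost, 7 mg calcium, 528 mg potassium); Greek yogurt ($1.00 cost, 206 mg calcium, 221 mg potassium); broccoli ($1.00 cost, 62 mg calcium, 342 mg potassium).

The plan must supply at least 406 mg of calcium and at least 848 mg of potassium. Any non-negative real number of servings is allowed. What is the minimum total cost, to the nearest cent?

$2.06

Minimising a linear cost over {calcium ≥ 406, potassium ≥ 848, servings ≥ 0} — the optimum is at a vertex, using one or two foods.
chickpeas only: max(406/47, 848/310) = 8.638 servings → $4.32.
banana only: max(406/7, 848/528) = 58 servings → $8.70.
Greek yogurt only: max(406/206, 848/221) = 3.837 servings → $3.84.
broccoli only: max(406/62, 848/342) = 6.548 servings → $6.55.
chickpeas + banana: the both-tight solution has a negative serving — not a feasible corner.
chickpeas + Greek yogurt with both tight: 1.589 servings and 1.608 servings → $2.40.
chickpeas + broccoli: intersection lies outside the first quadrant.
banana + Greek yogurt with both tight: 0.7924 servings and 1.944 servings → $2.06.
banana + broccoli: intersection lies outside the first quadrant.
Greek yogurt + broccoli with both tight: 1.52 servings and 1.497 servings → $3.02.
Cheapest feasible corner: $2.06.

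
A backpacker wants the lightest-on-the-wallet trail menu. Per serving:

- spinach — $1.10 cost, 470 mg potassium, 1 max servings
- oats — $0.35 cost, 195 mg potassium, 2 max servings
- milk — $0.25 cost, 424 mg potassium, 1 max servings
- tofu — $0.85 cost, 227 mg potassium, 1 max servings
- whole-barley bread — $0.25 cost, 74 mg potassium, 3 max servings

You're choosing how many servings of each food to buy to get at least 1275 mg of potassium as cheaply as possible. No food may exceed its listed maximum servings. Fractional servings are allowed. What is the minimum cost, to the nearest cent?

Cost per mg of potassium: milk $0.0006, oats $0.0018, spinach $0.0023, whole-barley bread $0.0034, tofu $0.0037.
Take 1 serving of milk: +424.0 mg potassium for $0.25 (total $0.25, still need 851.0 mg).
Take 2 servings of oats: +390.0 mg potassium for $0.70 (total $0.95, still need 461.0 mg).
Take 0.9809 servings of spinach: +461.0 mg potassium for $1.08 (total $2.03, still need 0.0 mg).
Filling from the cheapest source first is optimal under one linear minimum: $2.03.

$2.03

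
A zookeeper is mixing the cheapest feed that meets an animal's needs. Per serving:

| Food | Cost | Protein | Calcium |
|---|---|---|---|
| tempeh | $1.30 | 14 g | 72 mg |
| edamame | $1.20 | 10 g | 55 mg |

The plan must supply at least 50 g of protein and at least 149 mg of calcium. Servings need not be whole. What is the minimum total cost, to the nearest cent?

$4.64

With two linear requirements the optimum uses one or two foods; enumerate the corners.
tempeh only: max(50/14, 149/72) = 3.571 servings → $4.64.
edamame only: max(50/10, 149/55) = 5 servings → $6.00.
tempeh + edamame: the both-tight solution has a negative serving — not a feasible corner.
Cheapest feasible corner: $4.64.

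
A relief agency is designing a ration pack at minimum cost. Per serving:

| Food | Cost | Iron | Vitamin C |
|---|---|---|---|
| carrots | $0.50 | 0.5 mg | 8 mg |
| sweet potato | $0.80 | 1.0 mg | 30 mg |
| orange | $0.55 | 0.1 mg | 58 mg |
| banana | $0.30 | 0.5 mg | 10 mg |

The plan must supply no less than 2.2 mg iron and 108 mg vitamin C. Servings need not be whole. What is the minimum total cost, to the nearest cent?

$1.88

carrots only: max(2.2/0.5, 108/8) = 13.5 servings → $6.75.
sweet potato only: max(2.2/1.0, 108/30) = 3.6 servings → $2.88.
orange only: max(2.2/0.1, 108/58) = 22 servings → $12.10.
banana only: max(2.2/0.5, 108/10) = 10.8 servings → $3.24.
carrots + sweet potato: the both-tight solution has a negative serving — not a feasible corner.
carrots + orange with both tight: 4.142 servings and 1.291 servings → $2.78.
carrots + banana: intersection lies outside the first quadrant.
sweet potato + orange with both tight: 2.124 servings and 0.7636 servings → $2.12.
sweet potato + banana: the both-tight solution has a negative serving — not a feasible corner.
orange + banana with both tight: 1.143 servings and 4.171 servings → $1.88.
Cheapest feasible corner: $1.88.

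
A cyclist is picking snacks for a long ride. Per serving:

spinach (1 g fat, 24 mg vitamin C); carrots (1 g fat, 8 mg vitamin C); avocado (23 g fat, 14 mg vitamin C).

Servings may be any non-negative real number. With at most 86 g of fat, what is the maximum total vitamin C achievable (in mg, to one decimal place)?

Vitamin C per g fat: spinach 24, carrots 8, avocado 0.6087.
With no serving limits, spend the whole fat allowance on spinach: 86 g / 1 g × 24 mg = 2064.0 mg.

2064.0 mg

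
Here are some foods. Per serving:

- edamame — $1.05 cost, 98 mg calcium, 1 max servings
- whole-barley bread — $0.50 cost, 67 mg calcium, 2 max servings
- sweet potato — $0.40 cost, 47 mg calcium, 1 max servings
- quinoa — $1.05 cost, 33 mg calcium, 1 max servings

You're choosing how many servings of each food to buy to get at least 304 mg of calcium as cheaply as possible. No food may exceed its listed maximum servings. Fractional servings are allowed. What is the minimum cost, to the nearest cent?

Cost per mg of calcium: whole-barley bread $0.0075, sweet potato $0.0085, edamame $0.0107, quinoa $0.0318.
Take 2 servings of whole-barley bread: +134.0 mg calcium for $1.00 (total $1.00, still need 170.0 mg).
Take 1 serving of sweet potato: +47.0 mg calcium for $0.40 (total $1.40, still need 123.0 mg).
Take 1 serving of edamame: +98.0 mg calcium for $1.05 (total $2.45, still need 25.0 mg).
Take 0.7576 servings of quinoa: +25.0 mg calcium for $0.80 (total $3.25, still need 0.0 mg).
Greedy by cheapest-per-mg is optimal for a single linear constraint, so the minimum cost is $3.25.

$3.25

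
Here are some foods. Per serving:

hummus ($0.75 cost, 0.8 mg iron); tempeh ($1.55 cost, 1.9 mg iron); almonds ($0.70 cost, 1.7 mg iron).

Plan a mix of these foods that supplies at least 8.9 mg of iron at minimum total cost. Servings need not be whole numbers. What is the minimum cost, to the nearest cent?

$3.66

Cost per mg of iron: almonds $0.4118, tempeh $0.8158, hummus $0.9375.
With no serving limits, use only almonds: 8.9 mg / 1.7 mg = 5.235 servings × $0.70 = $3.66.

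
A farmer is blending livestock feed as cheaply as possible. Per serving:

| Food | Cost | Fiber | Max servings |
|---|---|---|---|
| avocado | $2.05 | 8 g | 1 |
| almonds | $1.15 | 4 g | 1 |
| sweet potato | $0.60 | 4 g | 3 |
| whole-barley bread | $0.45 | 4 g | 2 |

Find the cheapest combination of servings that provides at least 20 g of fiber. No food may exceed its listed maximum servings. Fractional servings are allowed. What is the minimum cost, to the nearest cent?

$2.70

Cost per g of fiber: whole-barley bread $0.1125, sweet potato $0.1500, avocado $0.2562, almonds $0.2875.
Take 2 servings of whole-barley bread: +8.0 g fiber for $0.90 (total $0.90, still need 12.0 g).
Take 3 servings of sweet potato: +12.0 g fiber for $1.80 (total $2.70, still need 0.0 g).
Filling from the cheapest source first is optimal under one linear minimum: $2.70.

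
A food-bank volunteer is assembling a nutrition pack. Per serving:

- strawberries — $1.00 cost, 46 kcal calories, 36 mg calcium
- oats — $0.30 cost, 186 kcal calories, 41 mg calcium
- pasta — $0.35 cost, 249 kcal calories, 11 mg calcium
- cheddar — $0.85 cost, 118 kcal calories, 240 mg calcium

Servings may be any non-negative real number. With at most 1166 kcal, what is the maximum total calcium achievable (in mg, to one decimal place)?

Calcium per kcal: cheddar 2.034, strawberries 0.7826, oats 0.2204, pasta 0.04418.
With no serving limits, spend the whole calories allowance on cheddar: 1166 kcal / 118 kcal × 240 mg = 2371.5 mg.

2371.5 mg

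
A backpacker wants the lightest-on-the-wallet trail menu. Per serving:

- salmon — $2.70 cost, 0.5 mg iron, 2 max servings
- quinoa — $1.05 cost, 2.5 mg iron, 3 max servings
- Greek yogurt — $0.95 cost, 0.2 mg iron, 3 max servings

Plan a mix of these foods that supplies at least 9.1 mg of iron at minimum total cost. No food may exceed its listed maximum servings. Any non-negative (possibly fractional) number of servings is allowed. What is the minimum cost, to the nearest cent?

Cost per mg of iron: quinoa $0.4200, Greek yogurt $4.7500, salmon $5.4000.
Take 3 servings of quinoa: +7.5 mg iron for $3.15 (total $3.15, still need 1.6 mg).
Take 3 servings of Greek yogurt: +0.6 mg iron for $2.85 (total $6.00, still need 1.0 mg).
Take 2 servings of salmon: +1.0 mg iron for $5.40 (total $11.40, still need 0.0 mg).
Greedy by cheapest-per-mg is optimal for a single linear constraint, so the minimum cost is $11.40.

$11.40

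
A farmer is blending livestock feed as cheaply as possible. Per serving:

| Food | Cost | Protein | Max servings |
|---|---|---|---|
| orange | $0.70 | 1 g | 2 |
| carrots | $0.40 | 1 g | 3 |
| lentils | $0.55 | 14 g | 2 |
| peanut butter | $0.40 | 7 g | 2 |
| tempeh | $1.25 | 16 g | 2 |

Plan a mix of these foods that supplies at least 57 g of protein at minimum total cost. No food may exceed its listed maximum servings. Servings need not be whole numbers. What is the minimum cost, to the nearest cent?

$3.07

Cost per g of protein: lentils $0.0393, peanut butter $0.0571, tempeh $0.0781, carrots $0.4000, orange $0.7000.
Take 2 servings of lentils: +28.0 g protein for $1.10 (total $1.10, still need 29.0 g).
Take 2 servings of peanut butter: +14.0 g protein for $0.80 (total $1.90, still need 15.0 g).
Take 0.9375 servings of tempeh: +15.0 g protein for $1.17 (total $3.07, still need 0.0 g).
Filling from the cheapest source first is optimal under one linear minimum: $3.07.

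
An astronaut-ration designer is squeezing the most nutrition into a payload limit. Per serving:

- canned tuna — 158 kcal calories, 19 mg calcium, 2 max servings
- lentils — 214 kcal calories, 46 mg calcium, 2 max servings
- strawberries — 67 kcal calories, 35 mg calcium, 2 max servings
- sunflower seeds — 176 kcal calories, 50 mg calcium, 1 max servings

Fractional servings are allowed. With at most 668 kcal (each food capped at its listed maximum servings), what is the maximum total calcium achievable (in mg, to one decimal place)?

Calcium per kcal: strawberries 0.5224, sunflower seeds 0.2841, lentils 0.215, canned tuna 0.1203.
Take 2 servings of strawberries: uses 134 kcal, +70.0 mg calcium (running total 70.0 mg).
Take 1 serving of sunflower seeds: uses 176 kcal, +50.0 mg calcium (running total 120.0 mg).
Take 1.673 servings of lentils: uses 358 kcal, +77.0 mg calcium (running total 197.0 mg).
Filling greedily by calcium-per-kcal is optimal for one linear limit, giving 197.0 mg.

197.0 mg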